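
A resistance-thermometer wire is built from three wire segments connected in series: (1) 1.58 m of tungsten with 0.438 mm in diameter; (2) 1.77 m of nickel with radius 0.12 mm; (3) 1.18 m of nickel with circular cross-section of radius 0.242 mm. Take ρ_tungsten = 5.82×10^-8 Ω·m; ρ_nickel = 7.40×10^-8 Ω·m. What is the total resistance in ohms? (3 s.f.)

Seg 1: A = π(d/2)² = π(2.1900e-04 m)² = 1.507e-07 m²
R_1 = (5.82×10^-8)(1.58)/(1.507e-07) = 0.6103 Ω
Seg 2: A = πr² = π(1.2000e-04 m)² = 4.524e-08 m²
R_2 = (7.40×10^-8)(1.77)/(4.524e-08) = 2.895 Ω
Seg 3: A = πr² = π(2.4200e-04 m)² = 1.840e-07 m²
R_3 = (7.40×10^-8)(1.18)/(1.840e-07) = 0.4746 Ω
R_total = R_1 + R_2 + R_3 = 3.98 Ω

3.98 Ω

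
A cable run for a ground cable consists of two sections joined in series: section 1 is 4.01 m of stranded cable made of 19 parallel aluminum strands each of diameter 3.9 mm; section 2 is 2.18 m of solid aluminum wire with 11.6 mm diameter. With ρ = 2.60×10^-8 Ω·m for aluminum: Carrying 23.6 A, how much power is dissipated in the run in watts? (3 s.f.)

Section 1: A_strand = π(1.9500e-03)² = 1.195e-05 m²; R₁ = ρL/(N·A_s) = (2.60×10^-8)(4.01)/(19×1.195e-05) = 4.594×10^-4 Ω
Section 2: A = π(d/2)² = π(5.8000e-03 m)² = 1.057e-04 m²
R₂ = (2.60×10^-8)(2.18)/(1.057e-04) = 5.363×10^-4 Ω
R = R₁ + R₂ = 9.957×10^-4 Ω
P = I²R = (23.6)² × 9.957×10^-4 = 0.555 W

0.555 W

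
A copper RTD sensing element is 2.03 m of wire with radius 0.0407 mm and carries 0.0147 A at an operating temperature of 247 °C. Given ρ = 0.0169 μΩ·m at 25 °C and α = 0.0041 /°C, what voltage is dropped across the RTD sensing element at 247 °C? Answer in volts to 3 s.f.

0.185 V

ρ = 0.0169 μΩ·m = 1.69×10^-8 Ω·m
A = πr² = π(4.0700e-05 m)² = 5.204e-09 m²
R₍25₎ = ρL/A = (1.69×10^-8)(2.03)/(5.204e-09) = 6.592 Ω
R₍247₎ = R₍25₎(1 + αΔT) = 6.592 × (1 + 0.0041×222) = 12.59 Ω
V = IR = 0.0147 × 12.59 = 0.185 V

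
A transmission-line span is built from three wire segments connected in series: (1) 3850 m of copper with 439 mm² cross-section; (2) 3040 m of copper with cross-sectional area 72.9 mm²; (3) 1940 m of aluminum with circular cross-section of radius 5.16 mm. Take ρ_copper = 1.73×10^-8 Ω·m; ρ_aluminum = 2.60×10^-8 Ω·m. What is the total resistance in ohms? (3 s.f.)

Seg 1: A = 439 mm² = 4.390e-04 m²
R_1 = (1.73×10^-8)(3850)/(4.390e-04) = 0.1517 Ω
Seg 2: A = 72.9 mm² = 7.290e-05 m²
R_2 = (1.73×10^-8)(3040)/(7.290e-05) = 0.7214 Ω
Seg 3: A = πr² = π(5.1600e-03 m)² = 8.365e-05 m²
R_3 = (2.60×10^-8)(1940)/(8.365e-05) = 0.603 Ω
R_total = R_1 + R_2 + R_3 = 1.48 Ω

1.48 Ω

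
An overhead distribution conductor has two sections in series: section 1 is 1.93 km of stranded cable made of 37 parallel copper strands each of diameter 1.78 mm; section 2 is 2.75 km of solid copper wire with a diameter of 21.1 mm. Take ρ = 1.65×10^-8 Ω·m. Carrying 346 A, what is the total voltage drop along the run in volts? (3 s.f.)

Section 1: A_strand = π(8.9000e-04)² = 2.488e-06 m²; R₁ = ρL/(N·A_s) = (1.65×10^-8)(1930)/(37×2.488e-06) = 0.3459 Ω
Section 2: A = π(d/2)² = π(1.0550e-02 m)² = 3.497e-04 m²
R₂ = (1.65×10^-8)(2750)/(3.497e-04) = 0.1298 Ω
R = R₁ + R₂ = 0.4756 Ω
V = IR = 346 × 0.4756 = 165 V

165 V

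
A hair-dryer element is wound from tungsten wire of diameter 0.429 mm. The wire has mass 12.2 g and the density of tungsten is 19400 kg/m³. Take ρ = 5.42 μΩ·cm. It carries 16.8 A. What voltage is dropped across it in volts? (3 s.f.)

ρ = 5.42 μΩ·cm = 5.42×10^-8 Ω·m
A = π(d/2)² = π(2.1450e-04 m)² = 1.4455e-07 m²
L = m/(density·A) = 0.0122/(19400×1.4455e-07) = 4.351 m
R = ρL/A = (5.42×10^-8)(4.351)/(1.4455e-07) = 1.631 Ω
V = IR = 16.8 × 1.631 = 27.4 V

27.4 V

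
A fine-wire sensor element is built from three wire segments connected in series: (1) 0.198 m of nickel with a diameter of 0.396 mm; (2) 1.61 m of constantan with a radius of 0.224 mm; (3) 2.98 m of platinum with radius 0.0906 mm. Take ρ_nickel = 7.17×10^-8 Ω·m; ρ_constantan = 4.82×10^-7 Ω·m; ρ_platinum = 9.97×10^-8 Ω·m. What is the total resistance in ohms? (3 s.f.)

16.6 Ω

Seg 1: A = π(d/2)² = π(1.9800e-04 m)² = 1.232e-07 m²
R_1 = (7.17×10^-8)(0.198)/(1.232e-07) = 0.1153 Ω
Seg 2: A = πr² = π(2.2400e-04 m)² = 1.576e-07 m²
R_2 = (4.82×10^-7)(1.61)/(1.576e-07) = 4.923 Ω
Seg 3: A = πr² = π(9.0600e-05 m)² = 2.579e-08 m²
R_3 = (9.97×10^-8)(2.98)/(2.579e-08) = 11.52 Ω
R_total = R_1 + R_2 + R_3 = 16.6 Ω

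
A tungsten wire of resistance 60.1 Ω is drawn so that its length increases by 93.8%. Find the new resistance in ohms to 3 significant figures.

k = 1 + 93.8/100 = 1.938; volume constant ⇒ A' = A/k, so R' = k²R.
R' = 3.756 × 60.1 = 226 Ω

226 Ω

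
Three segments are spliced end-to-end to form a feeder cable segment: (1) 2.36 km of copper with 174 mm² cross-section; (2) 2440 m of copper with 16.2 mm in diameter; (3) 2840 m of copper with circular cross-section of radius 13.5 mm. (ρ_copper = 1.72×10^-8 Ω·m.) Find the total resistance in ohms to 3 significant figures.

0.522 Ω

Seg 1: A = 174 mm² = 1.740e-04 m²
R_1 = (1.72×10^-8)(2360)/(1.740e-04) = 0.2333 Ω
Seg 2: A = π(d/2)² = π(8.1000e-03 m)² = 2.061e-04 m²
R_2 = (1.72×10^-8)(2440)/(2.061e-04) = 0.2036 Ω
Seg 3: A = πr² = π(1.3500e-02 m)² = 5.726e-04 m²
R_3 = (1.72×10^-8)(2840)/(5.726e-04) = 0.08532 Ω
R_total = R_1 + R_2 + R_3 = 0.522 Ω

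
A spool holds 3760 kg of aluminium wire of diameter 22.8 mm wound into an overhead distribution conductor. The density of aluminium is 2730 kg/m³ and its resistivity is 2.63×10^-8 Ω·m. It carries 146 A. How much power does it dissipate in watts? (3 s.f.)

A = π(d/2)² = π(1.1400e-02 m)² = 4.0828e-04 m²
L = m/(density·A) = 3760/(2730×4.0828e-04) = 3373 m
R = ρL/A = (2.63×10^-8)(3373)/(4.0828e-04) = 0.2173 Ω
P = I²R = (146)² × 0.2173 = 4630 W

4630 W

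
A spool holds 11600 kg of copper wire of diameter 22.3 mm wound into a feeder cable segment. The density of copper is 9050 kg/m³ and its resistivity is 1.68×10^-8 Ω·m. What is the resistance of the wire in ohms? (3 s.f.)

0.141 Ω

A = π(d/2)² = π(1.1150e-02 m)² = 3.9057e-04 m²
L = m/(density·A) = 11600/(9050×3.9057e-04) = 3282 m
R = ρL/A = (1.68×10^-8)(3282)/(3.9057e-04) = 0.141 Ω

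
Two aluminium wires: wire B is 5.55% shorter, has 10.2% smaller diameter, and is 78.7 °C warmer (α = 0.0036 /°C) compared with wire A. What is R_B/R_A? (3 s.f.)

R ∝ ρL/d² with ρ ∝ (1+αΔT), so R_B/R_A = (1 − 5.55/100) × (1 − 10.2/100)⁻² × (1 + 0.0036×78.7)
= 0.9445 × 1.24 × 1.283 = 1.50

1.50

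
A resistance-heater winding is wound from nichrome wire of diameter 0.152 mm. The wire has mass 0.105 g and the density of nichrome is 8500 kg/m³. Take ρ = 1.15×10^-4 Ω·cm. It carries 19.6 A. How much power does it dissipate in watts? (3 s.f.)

16600 W

ρ = 1.15×10^-4 Ω·cm = 1.15×10^-6 Ω·m
A = π(d/2)² = π(7.6000e-05 m)² = 1.8146e-08 m²
L = m/(density·A) = 1.050×10^-4/(8500×1.8146e-08) = 0.6808 m
R = ρL/A = (1.15×10^-6)(0.6808)/(1.8146e-08) = 43.14 Ω
P = I²R = (19.6)² × 43.14 = 16600 W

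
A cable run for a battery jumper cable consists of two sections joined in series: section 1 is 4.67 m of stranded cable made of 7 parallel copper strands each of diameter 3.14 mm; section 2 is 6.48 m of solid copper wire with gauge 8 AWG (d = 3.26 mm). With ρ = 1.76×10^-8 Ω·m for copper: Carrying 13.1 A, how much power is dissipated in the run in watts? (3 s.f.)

2.61 W

Section 1: A_strand = π(1.5700e-03)² = 7.744e-06 m²; R₁ = ρL/(N·A_s) = (1.76×10^-8)(4.67)/(7×7.744e-06) = 0.001516 Ω
Section 2: A = π(3.26/2 mm)² = π(1.6300e-03 m)² = 8.347e-06 m²
R₂ = (1.76×10^-8)(6.48)/(8.347e-06) = 0.01366 Ω
R = R₁ + R₂ = 0.01518 Ω
P = I²R = (13.1)² × 0.01518 = 2.61 W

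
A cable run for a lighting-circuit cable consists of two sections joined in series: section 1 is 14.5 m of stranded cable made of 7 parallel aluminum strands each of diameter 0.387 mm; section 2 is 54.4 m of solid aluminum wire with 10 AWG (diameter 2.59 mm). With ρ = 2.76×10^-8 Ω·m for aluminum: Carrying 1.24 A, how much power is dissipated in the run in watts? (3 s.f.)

Section 1: A_strand = π(1.9350e-04)² = 1.176e-07 m²; R₁ = ρL/(N·A_s) = (2.76×10^-8)(14.5)/(7×1.176e-07) = 0.486 Ω
Section 2: A = π(2.59/2 mm)² = π(1.2950e-03 m)² = 5.269e-06 m²
R₂ = (2.76×10^-8)(54.4)/(5.269e-06) = 0.285 Ω
R = R₁ + R₂ = 0.771 Ω
P = I²R = (1.24)² × 0.771 = 1.19 W

1.19 W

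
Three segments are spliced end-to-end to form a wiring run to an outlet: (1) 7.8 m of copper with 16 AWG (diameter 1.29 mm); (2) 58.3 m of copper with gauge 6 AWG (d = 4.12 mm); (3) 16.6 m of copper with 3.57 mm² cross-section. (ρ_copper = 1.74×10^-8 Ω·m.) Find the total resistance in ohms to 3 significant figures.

0.261 Ω

Seg 1: A = π(1.29/2 mm)² = π(6.4500e-04 m)² = 1.307e-06 m²
R_1 = (1.74×10^-8)(7.8)/(1.307e-06) = 0.1038 Ω
Seg 2: A = π(4.12/2 mm)² = π(2.0600e-03 m)² = 1.333e-05 m²
R_2 = (1.74×10^-8)(58.3)/(1.333e-05) = 0.07609 Ω
Seg 3: A = 3.57 mm² = 3.570e-06 m²
R_3 = (1.74×10^-8)(16.6)/(3.570e-06) = 0.08091 Ω
R_total = R_1 + R_2 + R_3 = 0.261 Ω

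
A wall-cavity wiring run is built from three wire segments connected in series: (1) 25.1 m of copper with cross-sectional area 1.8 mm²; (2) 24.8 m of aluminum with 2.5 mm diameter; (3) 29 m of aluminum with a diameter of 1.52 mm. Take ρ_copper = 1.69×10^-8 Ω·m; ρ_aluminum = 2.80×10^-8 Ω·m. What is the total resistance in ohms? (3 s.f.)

0.825 Ω

Seg 1: A = 1.8 mm² = 1.800e-06 m²
R_1 = (1.69×10^-8)(25.1)/(1.800e-06) = 0.2357 Ω
Seg 2: A = π(d/2)² = π(1.2500e-03 m)² = 4.909e-06 m²
R_2 = (2.80×10^-8)(24.8)/(4.909e-06) = 0.1415 Ω
Seg 3: A = π(d/2)² = π(7.6000e-04 m)² = 1.815e-06 m²
R_3 = (2.80×10^-8)(29)/(1.815e-06) = 0.4475 Ω
R_total = R_1 + R_2 + R_3 = 0.825 Ω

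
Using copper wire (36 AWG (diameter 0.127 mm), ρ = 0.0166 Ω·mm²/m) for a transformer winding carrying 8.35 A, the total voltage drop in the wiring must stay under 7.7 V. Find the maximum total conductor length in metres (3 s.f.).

ρ = 0.0166 Ω·mm²/m = 1.66×10^-8 Ω·m
A = π(0.127/2 mm)² = π(6.3500e-05 m)² = 1.267e-08 m²
L_max = V_max·A/(1·ρI) = (7.7)(1.267e-08)/(1.66×10^-8×8.35) = 0.704 m

0.704 m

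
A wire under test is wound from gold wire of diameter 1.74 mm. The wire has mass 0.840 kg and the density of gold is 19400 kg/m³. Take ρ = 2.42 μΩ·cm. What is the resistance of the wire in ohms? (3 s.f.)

ρ = 2.42 μΩ·cm = 2.42×10^-8 Ω·m
A = π(d/2)² = π(8.7000e-04 m)² = 2.3779e-06 m²
L = m/(density·A) = 0.84/(19400×2.3779e-06) = 18.21 m
R = ρL/A = (2.42×10^-8)(18.21)/(2.3779e-06) = 0.185 Ω

0.185 Ω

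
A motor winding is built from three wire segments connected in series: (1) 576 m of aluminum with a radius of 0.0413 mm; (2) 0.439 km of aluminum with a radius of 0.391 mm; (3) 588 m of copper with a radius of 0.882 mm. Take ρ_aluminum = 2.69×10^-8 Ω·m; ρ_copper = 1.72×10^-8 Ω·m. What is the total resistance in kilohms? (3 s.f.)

Seg 1: A = πr² = π(4.1300e-05 m)² = 5.359e-09 m²
R_1 = (2.69×10^-8)(576)/(5.359e-09) = 2892 Ω
Seg 2: A = πr² = π(3.9100e-04 m)² = 4.803e-07 m²
R_2 = (2.69×10^-8)(439)/(4.803e-07) = 24.59 Ω
Seg 3: A = πr² = π(8.8200e-04 m)² = 2.444e-06 m²
R_3 = (1.72×10^-8)(588)/(2.444e-06) = 4.138 Ω
R_total = R_1 + R_2 + R_3 = 2.92 kΩ

2.92 kΩ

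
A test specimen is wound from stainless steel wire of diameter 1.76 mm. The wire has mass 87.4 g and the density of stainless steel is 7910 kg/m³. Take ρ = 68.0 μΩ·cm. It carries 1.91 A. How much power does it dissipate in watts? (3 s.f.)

4.63 W

ρ = 68.0 μΩ·cm = 6.80×10^-7 Ω·m
A = π(d/2)² = π(8.8000e-04 m)² = 2.4328e-06 m²
L = m/(density·A) = 0.0874/(7910×2.4328e-06) = 4.542 m
R = ρL/A = (6.80×10^-7)(4.542)/(2.4328e-06) = 1.269 Ω
P = I²R = (1.91)² × 1.269 = 4.63 W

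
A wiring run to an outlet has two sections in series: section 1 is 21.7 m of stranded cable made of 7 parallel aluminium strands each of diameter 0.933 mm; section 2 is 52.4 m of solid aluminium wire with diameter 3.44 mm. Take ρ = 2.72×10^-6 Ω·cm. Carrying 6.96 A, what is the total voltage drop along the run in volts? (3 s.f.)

1.93 V

ρ = 2.72×10^-6 Ω·cm = 2.72×10^-8 Ω·m
Section 1: A_strand = π(4.6650e-04)² = 6.837e-07 m²; R₁ = ρL/(N·A_s) = (2.72×10^-8)(21.7)/(7×6.837e-07) = 0.1233 Ω
Section 2: A = π(d/2)² = π(1.7200e-03 m)² = 9.294e-06 m²
R₂ = (2.72×10^-8)(52.4)/(9.294e-06) = 0.1534 Ω
R = R₁ + R₂ = 0.2767 Ω
V = IR = 6.96 × 0.2767 = 1.93 V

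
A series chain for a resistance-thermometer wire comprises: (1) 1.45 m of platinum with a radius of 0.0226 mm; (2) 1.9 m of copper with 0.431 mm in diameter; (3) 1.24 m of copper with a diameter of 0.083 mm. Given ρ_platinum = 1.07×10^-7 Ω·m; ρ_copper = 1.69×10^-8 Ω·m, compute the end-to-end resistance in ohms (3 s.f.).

101 Ω

Seg 1: A = πr² = π(2.2600e-05 m)² = 1.605e-09 m²
R_1 = (1.07×10^-7)(1.45)/(1.605e-09) = 96.69 Ω
Seg 2: A = π(d/2)² = π(2.1550e-04 m)² = 1.459e-07 m²
R_2 = (1.69×10^-8)(1.9)/(1.459e-07) = 0.2201 Ω
Seg 3: A = π(d/2)² = π(4.1500e-05 m)² = 5.411e-09 m²
R_3 = (1.69×10^-8)(1.24)/(5.411e-09) = 3.873 Ω
R_total = R_1 + R_2 + R_3 = 101 Ω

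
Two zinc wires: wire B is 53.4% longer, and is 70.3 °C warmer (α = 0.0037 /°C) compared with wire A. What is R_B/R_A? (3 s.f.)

R ∝ ρL/d² with ρ ∝ (1+αΔT), so R_B/R_A = (1 + 53.4/100) × (1 + 0.0037×70.3)
= 1.534 × 1.26 = 1.93

1.93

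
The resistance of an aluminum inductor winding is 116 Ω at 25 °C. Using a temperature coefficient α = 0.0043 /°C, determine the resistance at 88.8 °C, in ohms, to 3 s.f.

148 Ω

ΔT = 88.8 − 25 = 63.8 °C
R = R₀(1 + αΔT) = 116 × (1 + 0.0043×63.8) = 116 × 1.274 = 148 Ω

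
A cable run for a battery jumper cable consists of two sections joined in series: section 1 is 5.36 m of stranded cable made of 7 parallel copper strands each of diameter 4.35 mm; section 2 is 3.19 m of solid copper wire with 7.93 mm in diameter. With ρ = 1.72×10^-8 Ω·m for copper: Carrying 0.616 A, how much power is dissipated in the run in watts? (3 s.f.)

Section 1: A_strand = π(2.1750e-03)² = 1.486e-05 m²; R₁ = ρL/(N·A_s) = (1.72×10^-8)(5.36)/(7×1.486e-05) = 8.862×10^-4 Ω
Section 2: A = π(d/2)² = π(3.9650e-03 m)² = 4.939e-05 m²
R₂ = (1.72×10^-8)(3.19)/(4.939e-05) = 0.001111 Ω
R = R₁ + R₂ = 0.001997 Ω
P = I²R = (0.616)² × 0.001997 = 7.58×10^-4 W

7.58×10^-4 W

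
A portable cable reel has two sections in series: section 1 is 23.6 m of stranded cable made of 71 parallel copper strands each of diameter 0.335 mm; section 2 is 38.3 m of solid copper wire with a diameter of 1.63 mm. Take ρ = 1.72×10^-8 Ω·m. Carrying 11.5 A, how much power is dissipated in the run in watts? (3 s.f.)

50.3 W

Section 1: A_strand = π(1.6750e-04)² = 8.814e-08 m²; R₁ = ρL/(N·A_s) = (1.72×10^-8)(23.6)/(71×8.814e-08) = 0.06486 Ω
Section 2: A = π(d/2)² = π(8.1500e-04 m)² = 2.087e-06 m²
R₂ = (1.72×10^-8)(38.3)/(2.087e-06) = 0.3157 Ω
R = R₁ + R₂ = 0.3806 Ω
P = I²R = (11.5)² × 0.3806 = 50.3 W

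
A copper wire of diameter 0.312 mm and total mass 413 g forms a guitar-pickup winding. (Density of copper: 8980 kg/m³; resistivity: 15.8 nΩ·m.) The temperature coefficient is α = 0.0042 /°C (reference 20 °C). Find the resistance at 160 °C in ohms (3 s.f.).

197 Ω

ρ = 15.8 nΩ·m = 1.58×10^-8 Ω·m
A = π(d/2)² = π(1.5600e-04 m)² = 7.6454e-08 m²
L = m/(density·A) = 0.413/(8980×7.6454e-08) = 601.6 m
R = ρL/A = (1.58×10^-8)(601.6)/(7.6454e-08) = 124.3 Ω
R(160 °C) = 124.3 × (1 + 0.0042×140) = 197 Ω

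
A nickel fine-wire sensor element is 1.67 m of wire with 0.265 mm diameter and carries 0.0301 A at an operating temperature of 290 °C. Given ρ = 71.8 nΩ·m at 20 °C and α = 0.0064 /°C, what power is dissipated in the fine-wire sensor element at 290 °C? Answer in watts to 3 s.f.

0.00537 W

ρ = 71.8 nΩ·m = 7.18×10^-8 Ω·m
A = π(d/2)² = π(1.3250e-04 m)² = 5.515e-08 m²
R₍20₎ = ρL/A = (7.18×10^-8)(1.67)/(5.515e-08) = 2.174 Ω
R₍290₎ = R₍20₎(1 + αΔT) = 2.174 × (1 + 0.0064×270) = 5.931 Ω
P = I²R = (0.0301)² × 5.931 = 0.00537 W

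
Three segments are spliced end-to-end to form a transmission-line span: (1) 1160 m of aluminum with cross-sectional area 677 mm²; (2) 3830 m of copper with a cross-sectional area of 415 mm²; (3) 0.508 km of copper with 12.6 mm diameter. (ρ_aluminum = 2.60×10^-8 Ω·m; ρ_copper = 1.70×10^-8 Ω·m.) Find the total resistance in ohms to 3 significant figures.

0.271 Ω

Seg 1: A = 677 mm² = 6.770e-04 m²
R_1 = (2.60×10^-8)(1160)/(6.770e-04) = 0.04455 Ω
Seg 2: A = 415 mm² = 4.150e-04 m²
R_2 = (1.70×10^-8)(3830)/(4.150e-04) = 0.1569 Ω
Seg 3: A = π(d/2)² = π(6.3000e-03 m)² = 1.247e-04 m²
R_3 = (1.70×10^-8)(508)/(1.247e-04) = 0.06926 Ω
R_total = R_1 + R_2 + R_3 = 0.271 Ω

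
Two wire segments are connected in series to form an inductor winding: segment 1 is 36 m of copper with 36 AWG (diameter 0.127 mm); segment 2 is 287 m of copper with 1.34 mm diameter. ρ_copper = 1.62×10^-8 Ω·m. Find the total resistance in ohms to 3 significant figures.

49.3 Ω

Segment 1: A = π(0.127/2 mm)² = π(6.3500e-05 m)² = 1.267e-08 m²
R₁ = ρL/A = (1.62×10^-8)(36)/(1.267e-08) = 46.04 Ω
Segment 2: A = π(d/2)² = π(6.7000e-04 m)² = 1.410e-06 m²
R₂ = (1.62×10^-8)(287)/(1.410e-06) = 3.297 Ω
R = R₁ + R₂ = 49.3 Ω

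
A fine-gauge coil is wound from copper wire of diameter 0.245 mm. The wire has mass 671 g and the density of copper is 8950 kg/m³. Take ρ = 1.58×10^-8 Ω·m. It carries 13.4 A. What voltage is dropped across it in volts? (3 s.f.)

7140 V

A = π(d/2)² = π(1.2250e-04 m)² = 4.7144e-08 m²
L = m/(density·A) = 0.671/(8950×4.7144e-08) = 1590 m
R = ρL/A = (1.58×10^-8)(1590)/(4.7144e-08) = 533 Ω
V = IR = 13.4 × 533 = 7140 V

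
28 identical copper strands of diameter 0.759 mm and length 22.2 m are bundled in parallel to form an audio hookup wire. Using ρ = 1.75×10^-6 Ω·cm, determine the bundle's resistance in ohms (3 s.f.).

0.0307 Ω

ρ = 1.75×10^-6 Ω·cm = 1.75×10^-8 Ω·m
A_strand = π(3.7950e-04 m)² = 4.525e-07 m²
R_strand = ρL/A = (1.75×10^-8)(22.2)/(4.525e-07) = 0.8587 Ω
R_total = R_strand/N = 0.8587/28 = 0.0307 Ω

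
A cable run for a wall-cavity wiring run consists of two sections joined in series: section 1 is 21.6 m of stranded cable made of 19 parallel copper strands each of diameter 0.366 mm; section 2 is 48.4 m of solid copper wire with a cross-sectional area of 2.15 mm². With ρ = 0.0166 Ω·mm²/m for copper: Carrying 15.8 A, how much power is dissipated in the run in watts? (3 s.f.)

138 W

ρ = 0.0166 Ω·mm²/m = 1.66×10^-8 Ω·m
Section 1: A_strand = π(1.8300e-04)² = 1.052e-07 m²; R₁ = ρL/(N·A_s) = (1.66×10^-8)(21.6)/(19×1.052e-07) = 0.1794 Ω
Section 2: A = 2.15 mm² = 2.150e-06 m²
R₂ = (1.66×10^-8)(48.4)/(2.150e-06) = 0.3737 Ω
R = R₁ + R₂ = 0.5531 Ω
P = I²R = (15.8)² × 0.5531 = 138 W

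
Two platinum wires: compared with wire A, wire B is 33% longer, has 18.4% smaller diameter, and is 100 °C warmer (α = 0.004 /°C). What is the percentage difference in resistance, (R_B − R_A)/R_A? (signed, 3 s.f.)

180%

R ∝ ρL/d² with ρ ∝ (1+αΔT), so R_B/R_A = (1 + 33/100) × (1 − 18.4/100)⁻² × (1 + 0.004×100)
= 1.33 × 1.502 × 1.4 = 2.796
(R_B − R_A)/R_A = 2.796 − 1 = 180%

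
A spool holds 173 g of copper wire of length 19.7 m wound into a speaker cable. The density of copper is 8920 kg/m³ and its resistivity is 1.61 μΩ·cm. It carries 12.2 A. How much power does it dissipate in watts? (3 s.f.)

48.0 W

ρ = 1.61 μΩ·cm = 1.61×10^-8 Ω·m
A = m/(density·L) = 0.173/(8920×19.7) = 9.8450e-07 m²
R = ρL/A = (1.61×10^-8)(19.7)/(9.8450e-07) = 0.3222 Ω
P = I²R = (12.2)² × 0.3222 = 48.0 W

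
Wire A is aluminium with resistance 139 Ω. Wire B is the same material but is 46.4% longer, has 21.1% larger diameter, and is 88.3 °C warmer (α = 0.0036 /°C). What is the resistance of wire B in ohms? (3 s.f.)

183 Ω

R ∝ ρL/d² with ρ ∝ (1+αΔT), so R_B/R_A = (1 + 46.4/100) × (1 + 21.1/100)⁻² × (1 + 0.0036×88.3)
= 1.464 × 0.6819 × 1.318 = 1.316
R_B = 1.316 × 139 = 183 Ω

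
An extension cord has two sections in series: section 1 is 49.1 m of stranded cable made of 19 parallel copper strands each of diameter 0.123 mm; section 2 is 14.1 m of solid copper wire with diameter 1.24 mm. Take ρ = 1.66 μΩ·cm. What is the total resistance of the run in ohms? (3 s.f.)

3.80 Ω

ρ = 1.66 μΩ·cm = 1.66×10^-8 Ω·m
Section 1: A_strand = π(6.1500e-05)² = 1.188e-08 m²; R₁ = ρL/(N·A_s) = (1.66×10^-8)(49.1)/(19×1.188e-08) = 3.61 Ω
Section 2: A = π(d/2)² = π(6.2000e-04 m)² = 1.208e-06 m²
R₂ = (1.66×10^-8)(14.1)/(1.208e-06) = 0.1938 Ω
R = R₁ + R₂ = 3.80 Ω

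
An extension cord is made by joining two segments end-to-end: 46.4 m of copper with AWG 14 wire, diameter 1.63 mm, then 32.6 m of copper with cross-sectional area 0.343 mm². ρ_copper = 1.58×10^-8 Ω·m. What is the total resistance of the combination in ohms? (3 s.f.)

Segment 1: A = π(1.63/2 mm)² = π(8.1500e-04 m)² = 2.087e-06 m²
R₁ = ρL/A = (1.58×10^-8)(46.4)/(2.087e-06) = 0.3513 Ω
Segment 2: A = 0.343 mm² = 3.430e-07 m²
R₂ = (1.58×10^-8)(32.6)/(3.430e-07) = 1.502 Ω
R = R₁ + R₂ = 1.85 Ω

1.85 Ω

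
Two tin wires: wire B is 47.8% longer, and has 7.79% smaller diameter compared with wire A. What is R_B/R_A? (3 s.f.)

R ∝ L/d², so R_B/R_A = (1 + 47.8/100) × (1 − 7.79/100)⁻²
= 1.478 × 1.176 = 1.74

1.74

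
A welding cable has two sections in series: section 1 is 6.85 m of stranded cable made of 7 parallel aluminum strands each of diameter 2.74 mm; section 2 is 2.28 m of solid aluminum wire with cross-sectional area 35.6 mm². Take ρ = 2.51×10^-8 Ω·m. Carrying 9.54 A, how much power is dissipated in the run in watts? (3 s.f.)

Section 1: A_strand = π(1.3700e-03)² = 5.896e-06 m²; R₁ = ρL/(N·A_s) = (2.51×10^-8)(6.85)/(7×5.896e-06) = 0.004166 Ω
Section 2: A = 35.6 mm² = 3.560e-05 m²
R₂ = (2.51×10^-8)(2.28)/(3.560e-05) = 0.001608 Ω
R = R₁ + R₂ = 0.005773 Ω
P = I²R = (9.54)² × 0.005773 = 0.525 W

0.525 W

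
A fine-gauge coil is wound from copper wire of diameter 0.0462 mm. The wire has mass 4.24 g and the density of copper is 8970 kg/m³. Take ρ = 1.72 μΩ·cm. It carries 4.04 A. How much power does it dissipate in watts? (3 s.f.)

47200 W

ρ = 1.72 μΩ·cm = 1.72×10^-8 Ω·m
A = π(d/2)² = π(2.3100e-05 m)² = 1.6764e-09 m²
L = m/(density·A) = 0.00424/(8970×1.6764e-09) = 282 m
R = ρL/A = (1.72×10^-8)(282)/(1.6764e-09) = 2893 Ω
P = I²R = (4.04)² × 2893 = 47200 W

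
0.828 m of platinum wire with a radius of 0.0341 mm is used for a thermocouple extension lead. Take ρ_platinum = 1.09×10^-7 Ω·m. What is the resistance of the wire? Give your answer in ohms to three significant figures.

A = πr² = π(3.4100e-05 m)² = 3.653e-09 m²
R = ρL/A = (1.09×10^-7)(0.828 m)/(3.653e-09 m²) = 24.7 Ω

24.7 Ω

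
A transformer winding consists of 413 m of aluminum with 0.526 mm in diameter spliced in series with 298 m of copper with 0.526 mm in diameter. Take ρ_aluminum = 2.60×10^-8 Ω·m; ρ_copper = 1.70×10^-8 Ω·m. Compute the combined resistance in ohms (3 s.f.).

Segment 1: A = π(d/2)² = π(2.6300e-04 m)² = 2.173e-07 m²
R₁ = ρL/A = (2.60×10^-8)(413)/(2.173e-07) = 49.42 Ω
R₂ = (1.70×10^-8)(298)/(2.173e-07) = 23.31 Ω
R = R₁ + R₂ = 72.7 Ω

72.7 Ω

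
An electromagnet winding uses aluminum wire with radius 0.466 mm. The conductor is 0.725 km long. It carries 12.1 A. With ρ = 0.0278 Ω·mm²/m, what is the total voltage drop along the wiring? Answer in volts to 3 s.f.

ρ = 0.0278 Ω·mm²/m = 2.78×10^-8 Ω·m
A = πr² = π(4.6600e-04 m)² = 6.822e-07 m²
R = ρL/A = (2.78×10^-8)(725)/(6.822e-07) = 29.54 Ω
V = IR = 12.1 × 29.54 = 357 V

357 V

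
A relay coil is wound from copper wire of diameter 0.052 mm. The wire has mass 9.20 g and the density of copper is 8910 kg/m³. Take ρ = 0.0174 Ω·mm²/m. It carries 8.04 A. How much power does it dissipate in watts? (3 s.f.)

2.58×10^5 W

ρ = 0.0174 Ω·mm²/m = 1.74×10^-8 Ω·m
A = π(d/2)² = π(2.6000e-05 m)² = 2.1237e-09 m²
L = m/(density·A) = 0.0092/(8910×2.1237e-09) = 486.2 m
R = ρL/A = (1.74×10^-8)(486.2)/(2.1237e-09) = 3984 Ω
P = I²R = (8.04)² × 3984 = 2.58×10^5 W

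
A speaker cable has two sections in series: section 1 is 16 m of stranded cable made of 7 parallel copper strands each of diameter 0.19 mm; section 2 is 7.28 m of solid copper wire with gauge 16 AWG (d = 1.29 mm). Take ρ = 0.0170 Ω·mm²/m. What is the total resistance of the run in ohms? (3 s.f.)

ρ = 0.0170 Ω·mm²/m = 1.70×10^-8 Ω·m
Section 1: A_strand = π(9.5000e-05)² = 2.835e-08 m²; R₁ = ρL/(N·A_s) = (1.70×10^-8)(16)/(7×2.835e-08) = 1.37 Ω
Section 2: A = π(1.29/2 mm)² = π(6.4500e-04 m)² = 1.307e-06 m²
R₂ = (1.70×10^-8)(7.28)/(1.307e-06) = 0.09469 Ω
R = R₁ + R₂ = 1.47 Ω

1.47 Ω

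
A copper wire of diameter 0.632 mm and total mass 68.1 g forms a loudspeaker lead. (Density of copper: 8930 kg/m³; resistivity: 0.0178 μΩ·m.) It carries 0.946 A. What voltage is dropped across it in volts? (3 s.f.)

ρ = 0.0178 μΩ·m = 1.78×10^-8 Ω·m
A = π(d/2)² = π(3.1600e-04 m)² = 3.1371e-07 m²
L = m/(density·A) = 0.0681/(8930×3.1371e-07) = 24.31 m
R = ρL/A = (1.78×10^-8)(24.31)/(3.1371e-07) = 1.379 Ω
V = IR = 0.946 × 1.379 = 1.30 V

1.30 V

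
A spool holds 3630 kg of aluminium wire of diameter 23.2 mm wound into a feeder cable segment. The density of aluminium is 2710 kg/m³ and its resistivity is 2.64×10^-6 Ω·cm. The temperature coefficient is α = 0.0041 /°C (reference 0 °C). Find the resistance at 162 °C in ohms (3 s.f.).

ρ = 2.64×10^-6 Ω·cm = 2.64×10^-8 Ω·m
A = π(d/2)² = π(1.1600e-02 m)² = 4.2273e-04 m²
L = m/(density·A) = 3630/(2710×4.2273e-04) = 3169 m
R = ρL/A = (2.64×10^-8)(3169)/(4.2273e-04) = 0.1979 Ω
R(162 °C) = 0.1979 × (1 + 0.0041×162) = 0.329 Ω

0.329 Ω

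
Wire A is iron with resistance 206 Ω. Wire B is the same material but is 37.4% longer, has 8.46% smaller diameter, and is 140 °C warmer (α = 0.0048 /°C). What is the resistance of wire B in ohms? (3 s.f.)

565 Ω

R ∝ ρL/d² with ρ ∝ (1+αΔT), so R_B/R_A = (1 + 37.4/100) × (1 − 8.46/100)⁻² × (1 + 0.0048×140)
= 1.374 × 1.193 × 1.672 = 2.742
R_B = 2.742 × 206 = 565 Ω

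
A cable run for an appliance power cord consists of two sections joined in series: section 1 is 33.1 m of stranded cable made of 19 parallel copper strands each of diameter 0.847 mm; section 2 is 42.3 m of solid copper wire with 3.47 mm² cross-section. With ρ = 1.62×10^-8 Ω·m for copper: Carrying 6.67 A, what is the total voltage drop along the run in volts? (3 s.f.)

1.65 V

Section 1: A_strand = π(4.2350e-04)² = 5.635e-07 m²; R₁ = ρL/(N·A_s) = (1.62×10^-8)(33.1)/(19×5.635e-07) = 0.05009 Ω
Section 2: A = 3.47 mm² = 3.470e-06 m²
R₂ = (1.62×10^-8)(42.3)/(3.470e-06) = 0.1975 Ω
R = R₁ + R₂ = 0.2476 Ω
V = IR = 6.67 × 0.2476 = 1.65 V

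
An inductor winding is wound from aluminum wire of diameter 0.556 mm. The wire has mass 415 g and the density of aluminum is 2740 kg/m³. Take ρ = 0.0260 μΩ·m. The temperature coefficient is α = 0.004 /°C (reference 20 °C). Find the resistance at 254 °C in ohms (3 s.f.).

ρ = 0.0260 μΩ·m = 2.60×10^-8 Ω·m
A = π(d/2)² = π(2.7800e-04 m)² = 2.4279e-07 m²
L = m/(density·A) = 0.415/(2740×2.4279e-07) = 623.8 m
R = ρL/A = (2.60×10^-8)(623.8)/(2.4279e-07) = 66.8 Ω
R(254 °C) = 66.8 × (1 + 0.004×234) = 129 Ω

129 Ω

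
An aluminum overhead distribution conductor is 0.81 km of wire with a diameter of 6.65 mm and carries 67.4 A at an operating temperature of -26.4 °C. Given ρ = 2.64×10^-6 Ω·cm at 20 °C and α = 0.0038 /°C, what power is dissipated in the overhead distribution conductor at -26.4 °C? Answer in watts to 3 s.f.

ρ = 2.64×10^-6 Ω·cm = 2.64×10^-8 Ω·m
A = π(d/2)² = π(3.3250e-03 m)² = 3.473e-05 m²
R₍20₎ = ρL/A = (2.64×10^-8)(810)/(3.473e-05) = 0.6157 Ω
R₍-26.4₎ = R₍20₎(1 + αΔT) = 0.6157 × (1 + 0.0038×-46.4) = 0.5071 Ω
P = I²R = (67.4)² × 0.5071 = 2300 W

2300 W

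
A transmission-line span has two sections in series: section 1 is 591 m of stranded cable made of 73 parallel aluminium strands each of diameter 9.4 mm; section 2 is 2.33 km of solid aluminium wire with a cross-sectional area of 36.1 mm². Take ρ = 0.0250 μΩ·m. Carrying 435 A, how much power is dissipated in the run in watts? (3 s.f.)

ρ = 0.0250 μΩ·m = 2.50×10^-8 Ω·m
Section 1: A_strand = π(4.7000e-03)² = 6.940e-05 m²; R₁ = ρL/(N·A_s) = (2.50×10^-8)(591)/(73×6.940e-05) = 0.002916 Ω
Section 2: A = 36.1 mm² = 3.610e-05 m²
R₂ = (2.50×10^-8)(2330)/(3.610e-05) = 1.614 Ω
R = R₁ + R₂ = 1.616 Ω
P = I²R = (435)² × 1.616 = 3.06×10^5 W

3.06×10^5 W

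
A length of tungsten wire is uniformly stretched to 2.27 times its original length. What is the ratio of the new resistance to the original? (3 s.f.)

5.15

Volume constant ⇒ A' = A/k with k = 2.27. R' = ρ(kL)/(A/k) = k²R.
Factor = 5.15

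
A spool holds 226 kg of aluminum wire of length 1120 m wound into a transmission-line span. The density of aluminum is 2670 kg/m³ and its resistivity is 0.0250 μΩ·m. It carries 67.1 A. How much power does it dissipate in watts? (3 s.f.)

1670 W

ρ = 0.0250 μΩ·m = 2.50×10^-8 Ω·m
A = m/(density·L) = 226/(2670×1120) = 7.5575e-05 m²
R = ρL/A = (2.50×10^-8)(1120)/(7.5575e-05) = 0.3705 Ω
P = I²R = (67.1)² × 0.3705 = 1670 W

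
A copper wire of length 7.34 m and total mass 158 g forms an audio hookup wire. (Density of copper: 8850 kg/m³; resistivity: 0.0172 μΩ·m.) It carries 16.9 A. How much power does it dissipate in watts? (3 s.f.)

ρ = 0.0172 μΩ·m = 1.72×10^-8 Ω·m
A = m/(density·L) = 0.158/(8850×7.34) = 2.4323e-06 m²
R = ρL/A = (1.72×10^-8)(7.34)/(2.4323e-06) = 0.0519 Ω
P = I²R = (16.9)² × 0.0519 = 14.8 W

14.8 W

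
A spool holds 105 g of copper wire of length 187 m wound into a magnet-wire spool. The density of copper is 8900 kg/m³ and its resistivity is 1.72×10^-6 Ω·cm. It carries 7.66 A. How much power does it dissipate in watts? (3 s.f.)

ρ = 1.72×10^-6 Ω·cm = 1.72×10^-8 Ω·m
A = m/(density·L) = 0.105/(8900×187) = 6.3090e-08 m²
R = ρL/A = (1.72×10^-8)(187)/(6.3090e-08) = 50.98 Ω
P = I²R = (7.66)² × 50.98 = 2990 W

2990 W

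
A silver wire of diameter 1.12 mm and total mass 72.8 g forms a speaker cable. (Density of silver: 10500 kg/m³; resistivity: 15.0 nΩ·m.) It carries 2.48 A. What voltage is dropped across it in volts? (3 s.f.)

ρ = 15.0 nΩ·m = 1.50×10^-8 Ω·m
A = π(d/2)² = π(5.6000e-04 m)² = 9.8520e-07 m²
L = m/(density·A) = 0.0728/(10500×9.8520e-07) = 7.037 m
R = ρL/A = (1.50×10^-8)(7.037)/(9.8520e-07) = 0.1071 Ω
V = IR = 2.48 × 0.1071 = 0.266 V

0.266 V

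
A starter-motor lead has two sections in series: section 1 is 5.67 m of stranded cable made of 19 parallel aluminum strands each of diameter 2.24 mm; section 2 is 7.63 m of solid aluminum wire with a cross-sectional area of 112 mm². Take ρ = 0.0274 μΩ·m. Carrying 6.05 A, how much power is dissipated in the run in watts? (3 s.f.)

ρ = 0.0274 μΩ·m = 2.74×10^-8 Ω·m
Section 1: A_strand = π(1.1200e-03)² = 3.941e-06 m²; R₁ = ρL/(N·A_s) = (2.74×10^-8)(5.67)/(19×3.941e-06) = 0.002075 Ω
Section 2: A = 112 mm² = 1.120e-04 m²
R₂ = (2.74×10^-8)(7.63)/(1.120e-04) = 0.001867 Ω
R = R₁ + R₂ = 0.003942 Ω
P = I²R = (6.05)² × 0.003942 = 0.144 W

0.144 W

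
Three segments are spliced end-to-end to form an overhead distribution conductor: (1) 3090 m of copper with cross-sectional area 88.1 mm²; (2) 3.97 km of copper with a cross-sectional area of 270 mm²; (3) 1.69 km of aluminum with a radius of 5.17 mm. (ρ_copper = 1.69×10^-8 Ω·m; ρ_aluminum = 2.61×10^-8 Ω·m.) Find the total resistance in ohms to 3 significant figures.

Seg 1: A = 88.1 mm² = 8.810e-05 m²
R_1 = (1.69×10^-8)(3090)/(8.810e-05) = 0.5927 Ω
Seg 2: A = 270 mm² = 2.700e-04 m²
R_2 = (1.69×10^-8)(3970)/(2.700e-04) = 0.2485 Ω
Seg 3: A = πr² = π(5.1700e-03 m)² = 8.397e-05 m²
R_3 = (2.61×10^-8)(1690)/(8.397e-05) = 0.5253 Ω
R_total = R_1 + R_2 + R_3 = 1.37 Ω

1.37 Ω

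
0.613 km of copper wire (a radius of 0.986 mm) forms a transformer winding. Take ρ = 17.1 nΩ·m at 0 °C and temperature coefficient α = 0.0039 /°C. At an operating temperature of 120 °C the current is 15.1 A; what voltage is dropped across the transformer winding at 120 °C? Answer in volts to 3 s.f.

ρ = 17.1 nΩ·m = 1.71×10^-8 Ω·m
A = πr² = π(9.8600e-04 m)² = 3.054e-06 m²
R₍0₎ = ρL/A = (1.71×10^-8)(613)/(3.054e-06) = 3.432 Ω
R₍120₎ = R₍0₎(1 + αΔT) = 3.432 × (1 + 0.0039×120) = 5.038 Ω
V = IR = 15.1 × 5.038 = 76.1 V

76.1 V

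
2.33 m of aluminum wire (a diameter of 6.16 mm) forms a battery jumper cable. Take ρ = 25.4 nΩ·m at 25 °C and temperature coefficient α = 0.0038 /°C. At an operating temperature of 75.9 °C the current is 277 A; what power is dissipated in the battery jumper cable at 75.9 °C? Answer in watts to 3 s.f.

182 W

ρ = 25.4 nΩ·m = 2.54×10^-8 Ω·m
A = π(d/2)² = π(3.0800e-03 m)² = 2.980e-05 m²
R₍25₎ = ρL/A = (2.54×10^-8)(2.33)/(2.980e-05) = 0.001986 Ω
R₍75.9₎ = R₍25₎(1 + αΔT) = 0.001986 × (1 + 0.0038×50.9) = 0.00237 Ω
P = I²R = (277)² × 0.00237 = 182 W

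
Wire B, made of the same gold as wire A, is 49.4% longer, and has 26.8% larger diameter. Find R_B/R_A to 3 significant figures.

R ∝ L/d², so R_B/R_A = (1 + 49.4/100) × (1 + 26.8/100)⁻²
= 1.494 × 0.622 = 0.929

0.929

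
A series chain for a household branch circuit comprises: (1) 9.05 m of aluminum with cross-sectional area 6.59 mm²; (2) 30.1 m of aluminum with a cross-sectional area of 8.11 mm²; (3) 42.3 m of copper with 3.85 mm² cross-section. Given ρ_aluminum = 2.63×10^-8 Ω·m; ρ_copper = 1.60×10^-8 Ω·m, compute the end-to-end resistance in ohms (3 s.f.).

Seg 1: A = 6.59 mm² = 6.590e-06 m²
R_1 = (2.63×10^-8)(9.05)/(6.590e-06) = 0.03612 Ω
Seg 2: A = 8.11 mm² = 8.110e-06 m²
R_2 = (2.63×10^-8)(30.1)/(8.110e-06) = 0.09761 Ω
Seg 3: A = 3.85 mm² = 3.850e-06 m²
R_3 = (1.60×10^-8)(42.3)/(3.850e-06) = 0.1758 Ω
R_total = R_1 + R_2 + R_3 = 0.310 Ω

0.310 Ω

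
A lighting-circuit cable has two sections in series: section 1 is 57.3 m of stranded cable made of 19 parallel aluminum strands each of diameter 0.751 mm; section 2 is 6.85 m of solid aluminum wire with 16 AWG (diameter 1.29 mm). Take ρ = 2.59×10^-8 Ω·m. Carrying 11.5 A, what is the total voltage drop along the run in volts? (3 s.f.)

Section 1: A_strand = π(3.7550e-04)² = 4.430e-07 m²; R₁ = ρL/(N·A_s) = (2.59×10^-8)(57.3)/(19×4.430e-07) = 0.1763 Ω
Section 2: A = π(1.29/2 mm)² = π(6.4500e-04 m)² = 1.307e-06 m²
R₂ = (2.59×10^-8)(6.85)/(1.307e-06) = 0.1357 Ω
R = R₁ + R₂ = 0.3121 Ω
V = IR = 11.5 × 0.3121 = 3.59 V

3.59 V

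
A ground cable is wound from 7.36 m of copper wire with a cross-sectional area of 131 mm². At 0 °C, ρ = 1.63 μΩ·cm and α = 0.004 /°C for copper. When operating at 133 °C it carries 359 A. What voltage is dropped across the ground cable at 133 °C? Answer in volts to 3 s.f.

0.504 V

ρ = 1.63 μΩ·cm = 1.63×10^-8 Ω·m
A = 131 mm² = 1.310e-04 m²
R₍0₎ = ρL/A = (1.63×10^-8)(7.36)/(1.310e-04) = 9.158×10^-4 Ω
R₍133₎ = R₍0₎(1 + αΔT) = 9.158×10^-4 × (1 + 0.004×133) = 0.001403 Ω
V = IR = 359 × 0.001403 = 0.504 V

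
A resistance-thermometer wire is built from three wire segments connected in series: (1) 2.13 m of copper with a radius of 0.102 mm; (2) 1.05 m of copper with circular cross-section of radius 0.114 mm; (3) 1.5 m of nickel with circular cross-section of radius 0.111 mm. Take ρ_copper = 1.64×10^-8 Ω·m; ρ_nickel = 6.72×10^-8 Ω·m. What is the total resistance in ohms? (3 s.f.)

4.09 Ω

Seg 1: A = πr² = π(1.0200e-04 m)² = 3.269e-08 m²
R_1 = (1.64×10^-8)(2.13)/(3.269e-08) = 1.069 Ω
Seg 2: A = πr² = π(1.1400e-04 m)² = 4.083e-08 m²
R_2 = (1.64×10^-8)(1.05)/(4.083e-08) = 0.4218 Ω
Seg 3: A = πr² = π(1.1100e-04 m)² = 3.871e-08 m²
R_3 = (6.72×10^-8)(1.5)/(3.871e-08) = 2.604 Ω
R_total = R_1 + R_2 + R_3 = 4.09 Ω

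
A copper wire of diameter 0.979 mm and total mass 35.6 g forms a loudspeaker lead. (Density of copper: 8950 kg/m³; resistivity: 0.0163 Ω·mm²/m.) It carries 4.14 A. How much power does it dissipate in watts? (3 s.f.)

1.96 W

ρ = 0.0163 Ω·mm²/m = 1.63×10^-8 Ω·m
A = π(d/2)² = π(4.8950e-04 m)² = 7.5276e-07 m²
L = m/(density·A) = 0.0356/(8950×7.5276e-07) = 5.284 m
R = ρL/A = (1.63×10^-8)(5.284)/(7.5276e-07) = 0.1144 Ω
P = I²R = (4.14)² × 0.1144 = 1.96 W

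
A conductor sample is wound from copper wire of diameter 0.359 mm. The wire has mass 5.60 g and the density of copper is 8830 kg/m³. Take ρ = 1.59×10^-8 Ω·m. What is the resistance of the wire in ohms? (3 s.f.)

0.984 Ω

A = π(d/2)² = π(1.7950e-04 m)² = 1.0122e-07 m²
L = m/(density·A) = 0.0056/(8830×1.0122e-07) = 6.265 m
R = ρL/A = (1.59×10^-8)(6.265)/(1.0122e-07) = 0.984 Ω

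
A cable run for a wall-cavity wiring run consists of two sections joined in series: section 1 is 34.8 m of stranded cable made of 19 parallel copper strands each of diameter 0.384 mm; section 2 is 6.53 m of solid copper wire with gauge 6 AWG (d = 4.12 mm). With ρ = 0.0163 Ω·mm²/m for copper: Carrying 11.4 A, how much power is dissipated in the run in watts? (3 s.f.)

ρ = 0.0163 Ω·mm²/m = 1.63×10^-8 Ω·m
Section 1: A_strand = π(1.9200e-04)² = 1.158e-07 m²; R₁ = ρL/(N·A_s) = (1.63×10^-8)(34.8)/(19×1.158e-07) = 0.2578 Ω
Section 2: A = π(4.12/2 mm)² = π(2.0600e-03 m)² = 1.333e-05 m²
R₂ = (1.63×10^-8)(6.53)/(1.333e-05) = 0.007984 Ω
R = R₁ + R₂ = 0.2658 Ω
P = I²R = (11.4)² × 0.2658 = 34.5 W

34.5 W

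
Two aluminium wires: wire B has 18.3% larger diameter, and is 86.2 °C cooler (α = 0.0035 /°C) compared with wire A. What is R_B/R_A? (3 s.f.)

0.499

R ∝ ρL/d² with ρ ∝ (1+αΔT), so R_B/R_A = (1 + 18.3/100)⁻² × (1 − 0.0035×86.2)
= 0.7146 × 0.6983 = 0.499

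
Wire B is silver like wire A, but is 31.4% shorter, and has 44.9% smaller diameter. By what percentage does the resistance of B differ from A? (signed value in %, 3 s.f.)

R ∝ L/d², so R_B/R_A = (1 − 31.4/100) × (1 − 44.9/100)⁻²
= 0.686 × 3.294 = 2.26
(R_B − R_A)/R_A = 2.26 − 1 = 126%

126%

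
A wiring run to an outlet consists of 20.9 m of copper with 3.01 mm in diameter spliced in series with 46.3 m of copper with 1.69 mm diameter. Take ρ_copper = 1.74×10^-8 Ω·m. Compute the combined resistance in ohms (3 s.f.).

0.410 Ω

Segment 1: A = π(d/2)² = π(1.5050e-03 m)² = 7.116e-06 m²
R₁ = ρL/A = (1.74×10^-8)(20.9)/(7.116e-06) = 0.05111 Ω
Segment 2: A = π(d/2)² = π(8.4500e-04 m)² = 2.243e-06 m²
R₂ = (1.74×10^-8)(46.3)/(2.243e-06) = 0.3591 Ω
R = R₁ + R₂ = 0.410 Ω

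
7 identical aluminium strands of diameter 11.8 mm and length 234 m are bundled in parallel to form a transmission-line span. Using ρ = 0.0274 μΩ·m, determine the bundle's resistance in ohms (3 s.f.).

ρ = 0.0274 μΩ·m = 2.74×10^-8 Ω·m
A_strand = π(5.9000e-03 m)² = 1.094e-04 m²
R_strand = ρL/A = (2.74×10^-8)(234)/(1.094e-04) = 0.05863 Ω
R_total = R_strand/N = 0.05863/7 = 0.00838 Ω

0.00838 Ω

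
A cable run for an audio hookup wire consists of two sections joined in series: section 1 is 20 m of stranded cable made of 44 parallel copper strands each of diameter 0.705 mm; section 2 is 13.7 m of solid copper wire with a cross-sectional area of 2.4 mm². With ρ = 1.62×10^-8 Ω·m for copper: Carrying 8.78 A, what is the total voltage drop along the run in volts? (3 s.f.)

0.978 V

Section 1: A_strand = π(3.5250e-04)² = 3.904e-07 m²; R₁ = ρL/(N·A_s) = (1.62×10^-8)(20)/(44×3.904e-07) = 0.01886 Ω
Section 2: A = 2.4 mm² = 2.400e-06 m²
R₂ = (1.62×10^-8)(13.7)/(2.400e-06) = 0.09248 Ω
R = R₁ + R₂ = 0.1113 Ω
V = IR = 8.78 × 0.1113 = 0.978 V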